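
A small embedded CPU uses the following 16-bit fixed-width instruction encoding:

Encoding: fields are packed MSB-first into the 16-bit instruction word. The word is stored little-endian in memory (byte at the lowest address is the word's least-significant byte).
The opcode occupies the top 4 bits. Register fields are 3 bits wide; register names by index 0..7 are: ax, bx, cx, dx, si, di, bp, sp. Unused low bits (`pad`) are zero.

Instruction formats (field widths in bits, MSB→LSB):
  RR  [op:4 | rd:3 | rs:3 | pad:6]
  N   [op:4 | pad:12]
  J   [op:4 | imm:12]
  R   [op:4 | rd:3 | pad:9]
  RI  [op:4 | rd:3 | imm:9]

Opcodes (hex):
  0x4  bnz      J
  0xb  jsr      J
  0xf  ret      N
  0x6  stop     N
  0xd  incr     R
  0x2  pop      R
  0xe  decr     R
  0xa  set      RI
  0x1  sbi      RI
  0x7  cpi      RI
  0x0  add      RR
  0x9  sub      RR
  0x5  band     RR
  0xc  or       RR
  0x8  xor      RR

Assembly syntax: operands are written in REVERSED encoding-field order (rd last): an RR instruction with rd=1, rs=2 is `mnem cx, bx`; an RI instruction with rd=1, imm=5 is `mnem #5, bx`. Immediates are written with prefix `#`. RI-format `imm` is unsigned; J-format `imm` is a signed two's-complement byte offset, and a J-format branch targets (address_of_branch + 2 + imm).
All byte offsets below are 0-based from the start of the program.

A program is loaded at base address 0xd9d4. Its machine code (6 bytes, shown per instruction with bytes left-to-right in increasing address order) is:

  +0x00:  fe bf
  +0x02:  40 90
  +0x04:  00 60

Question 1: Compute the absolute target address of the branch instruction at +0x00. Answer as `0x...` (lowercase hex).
0xd9d4

[00] fe bf → 0xbffe
  opcode bits[15:12]=0xb: jsr/J
  imm: (w>>0)&0xfff=0xffe (s12→-2) → #-2
  target = base 0xd9d4 + off 0x00 + 2 + imm -2 = 0xd9d4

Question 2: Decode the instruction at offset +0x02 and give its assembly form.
sub bx, ax

off 0x02: read 40 90 as little → 0x9040
  op=0x9040>>12=0x9 ⇒ sub (RR)
  rd@[11:9]=0x0 ⇒ ax
  rs@[8:6]=0x1 ⇒ bx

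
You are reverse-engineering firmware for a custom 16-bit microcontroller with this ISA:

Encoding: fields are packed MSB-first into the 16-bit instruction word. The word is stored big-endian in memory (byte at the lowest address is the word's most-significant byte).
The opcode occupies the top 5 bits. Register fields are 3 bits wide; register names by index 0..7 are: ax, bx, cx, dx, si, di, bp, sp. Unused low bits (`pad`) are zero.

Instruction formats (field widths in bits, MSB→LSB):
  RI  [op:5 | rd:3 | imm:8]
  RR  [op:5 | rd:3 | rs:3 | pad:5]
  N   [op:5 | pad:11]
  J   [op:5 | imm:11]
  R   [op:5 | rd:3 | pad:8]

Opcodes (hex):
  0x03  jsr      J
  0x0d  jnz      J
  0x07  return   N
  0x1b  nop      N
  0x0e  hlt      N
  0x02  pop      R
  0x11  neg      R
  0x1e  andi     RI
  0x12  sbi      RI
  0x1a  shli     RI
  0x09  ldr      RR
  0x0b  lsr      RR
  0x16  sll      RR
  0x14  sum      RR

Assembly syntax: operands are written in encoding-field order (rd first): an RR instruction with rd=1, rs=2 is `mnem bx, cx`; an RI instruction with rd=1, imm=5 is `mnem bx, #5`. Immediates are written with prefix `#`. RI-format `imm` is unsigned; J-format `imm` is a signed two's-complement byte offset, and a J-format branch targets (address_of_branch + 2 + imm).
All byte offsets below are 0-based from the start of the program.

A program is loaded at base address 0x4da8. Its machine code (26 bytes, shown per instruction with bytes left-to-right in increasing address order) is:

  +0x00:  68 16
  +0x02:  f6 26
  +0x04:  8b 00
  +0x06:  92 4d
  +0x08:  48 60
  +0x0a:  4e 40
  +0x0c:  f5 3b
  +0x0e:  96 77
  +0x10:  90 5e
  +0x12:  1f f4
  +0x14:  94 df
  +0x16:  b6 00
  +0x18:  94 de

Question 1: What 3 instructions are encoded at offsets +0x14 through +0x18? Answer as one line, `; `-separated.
off 0x14: read 94 df as big → 0x94df
  top 5b → 0x12 → sbi [RI]
  rd@[10:8]=0x4 ⇒ si
  imm@[7:0]=0xdf ⇒ #223
off 0x16: read b6 00 as big → 0xb600
  top 5b → 0x16 → sll [RR]
  rd@[10:8]=0x6 ⇒ bp
  rs@[7:5]=0x0 ⇒ ax
off 0x18: read 94 de as big → 0x94de
  top 5b → 0x12 → sbi [RI]
  rd@[10:8]=0x4 ⇒ si
  imm@[7:0]=0xde ⇒ #222

sbi si, #223; sll bp, ax; sbi si, #222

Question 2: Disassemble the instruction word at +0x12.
jsr #-12

@+12  big-endian(1f f4) = 0x1ff4
  top 5b → 0x3 → jsr [J]
  [10:0] imm=2036 (s11→-12) = #-12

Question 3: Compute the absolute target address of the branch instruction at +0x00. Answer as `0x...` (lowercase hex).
+0x00: 68 16 ⇒ word 0x6816 (big)
  top 5b → 0xd → jnz [J]
  imm: (w>>0)&0x7ff=0x16 → #22
  target = base 0x4da8 + off 0x00 + 2 + imm 22 = 0x4dc0

0x4dc0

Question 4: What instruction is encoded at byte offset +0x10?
@+10  big-endian(90 5e) = 0x905e
  opcode bits[15:11]=0x12: sbi/RI
  rd@[10:8]=0x0 ⇒ ax
  imm@[7:0]=0x5e ⇒ #94

sbi ax, #94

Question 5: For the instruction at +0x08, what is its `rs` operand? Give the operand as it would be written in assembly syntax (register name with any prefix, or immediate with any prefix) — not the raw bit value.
off 0x08: read 48 60 as big → 0x4860
  opcode bits[15:11]=0x9: ldr/RR
  rd@[10:8]=0x0 ⇒ ax
  rs@[7:5]=0x3 ⇒ dx

dx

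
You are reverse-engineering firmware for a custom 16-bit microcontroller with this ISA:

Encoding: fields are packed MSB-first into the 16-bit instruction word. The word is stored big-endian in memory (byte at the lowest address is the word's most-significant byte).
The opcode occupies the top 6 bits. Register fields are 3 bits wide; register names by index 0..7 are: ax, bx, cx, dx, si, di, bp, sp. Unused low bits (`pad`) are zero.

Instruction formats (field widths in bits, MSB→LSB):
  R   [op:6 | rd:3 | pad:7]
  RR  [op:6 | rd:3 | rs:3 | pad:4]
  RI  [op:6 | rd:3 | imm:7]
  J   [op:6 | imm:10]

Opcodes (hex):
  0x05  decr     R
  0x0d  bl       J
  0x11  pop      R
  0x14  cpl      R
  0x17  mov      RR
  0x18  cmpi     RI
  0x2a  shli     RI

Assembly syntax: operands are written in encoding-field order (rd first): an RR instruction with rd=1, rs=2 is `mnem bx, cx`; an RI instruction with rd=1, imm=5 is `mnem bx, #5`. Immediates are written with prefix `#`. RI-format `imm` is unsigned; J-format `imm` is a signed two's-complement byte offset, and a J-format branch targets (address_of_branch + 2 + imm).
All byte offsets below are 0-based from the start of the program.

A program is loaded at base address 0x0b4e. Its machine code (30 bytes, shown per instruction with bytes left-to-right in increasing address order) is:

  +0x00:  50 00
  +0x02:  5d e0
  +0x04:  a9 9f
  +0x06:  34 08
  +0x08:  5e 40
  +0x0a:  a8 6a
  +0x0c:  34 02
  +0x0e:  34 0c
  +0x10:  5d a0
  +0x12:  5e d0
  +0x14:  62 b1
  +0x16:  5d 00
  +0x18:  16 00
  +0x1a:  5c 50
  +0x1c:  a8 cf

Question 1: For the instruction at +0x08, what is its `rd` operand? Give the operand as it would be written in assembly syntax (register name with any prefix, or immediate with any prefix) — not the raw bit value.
si

off 0x08: read 5e 40 as big → 0x5e40
  opcode bits[15:10]=0x17: mov/RR
  rd: (w>>7)&0x7=0x4 → si
  rs: (w>>4)&0x7=0x4 → si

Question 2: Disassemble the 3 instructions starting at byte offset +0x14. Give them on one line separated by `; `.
cmpi di, #49; mov cx, ax; decr si

[14] 62 b1 → 0x62b1
  opcode bits[15:10]=0x18: cmpi/RI
  rd@[9:7]=0x5 ⇒ di
  imm@[6:0]=0x31 ⇒ #49
[16] 5d 00 → 0x5d00
  opcode bits[15:10]=0x17: mov/RR
  rd@[9:7]=0x2 ⇒ cx
  rs@[6:4]=0x0 ⇒ ax
[18] 16 00 → 0x1600
  opcode bits[15:10]=0x5: decr/R
  rd@[9:7]=0x4 ⇒ si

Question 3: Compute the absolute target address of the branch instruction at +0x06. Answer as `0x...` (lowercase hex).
+0x06: 34 08 ⇒ word 0x3408 (big)
  opcode bits[15:10]=0xd: bl/J
  imm@[9:0]=0x8 ⇒ #8
  target = base 0x0b4e + off 0x06 + 2 + imm 8 = 0x0b5e

0x0b5e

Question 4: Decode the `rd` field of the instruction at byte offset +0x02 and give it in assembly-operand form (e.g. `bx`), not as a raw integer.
+0x02: 5d e0 ⇒ word 0x5de0 (big)
  op=0x5de0>>10=0x17 ⇒ mov (RR)
  rd@[9:7]=0x3 ⇒ dx
  rs@[6:4]=0x6 ⇒ bp

dx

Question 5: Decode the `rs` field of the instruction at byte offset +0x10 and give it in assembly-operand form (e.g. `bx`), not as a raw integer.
[10] 5d a0 → 0x5da0
  opcode bits[15:10]=0x17: mov/RR
  rd@[9:7]=0x3 ⇒ dx
  rs@[6:4]=0x2 ⇒ cx

cx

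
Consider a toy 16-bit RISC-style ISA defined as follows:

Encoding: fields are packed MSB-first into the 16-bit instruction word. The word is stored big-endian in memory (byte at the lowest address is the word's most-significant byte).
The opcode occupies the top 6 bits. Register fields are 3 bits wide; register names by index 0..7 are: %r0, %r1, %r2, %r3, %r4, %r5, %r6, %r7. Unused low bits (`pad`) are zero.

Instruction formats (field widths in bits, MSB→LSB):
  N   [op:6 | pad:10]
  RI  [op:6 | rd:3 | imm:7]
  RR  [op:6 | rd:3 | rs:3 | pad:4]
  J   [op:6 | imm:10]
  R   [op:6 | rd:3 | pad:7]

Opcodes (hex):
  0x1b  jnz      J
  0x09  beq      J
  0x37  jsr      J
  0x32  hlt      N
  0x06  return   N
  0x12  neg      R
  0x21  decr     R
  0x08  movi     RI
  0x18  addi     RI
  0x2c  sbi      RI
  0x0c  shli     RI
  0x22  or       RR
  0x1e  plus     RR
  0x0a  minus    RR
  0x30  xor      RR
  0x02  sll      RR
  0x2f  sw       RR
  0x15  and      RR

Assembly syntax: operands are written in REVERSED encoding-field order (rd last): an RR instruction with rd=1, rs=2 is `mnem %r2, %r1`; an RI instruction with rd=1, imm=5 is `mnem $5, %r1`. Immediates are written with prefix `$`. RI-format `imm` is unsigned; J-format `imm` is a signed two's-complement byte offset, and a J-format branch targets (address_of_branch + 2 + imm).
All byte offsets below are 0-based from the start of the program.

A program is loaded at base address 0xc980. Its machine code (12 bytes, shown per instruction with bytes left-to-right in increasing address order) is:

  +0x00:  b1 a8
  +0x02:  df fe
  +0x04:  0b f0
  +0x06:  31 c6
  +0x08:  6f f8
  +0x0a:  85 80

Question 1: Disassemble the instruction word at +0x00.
sbi $40, %r3

+0x00: b1 a8 ⇒ word 0xb1a8 (big)
  op=0xb1a8>>10=0x2c ⇒ sbi (RI)
  rd: (w>>7)&0x7=0x3 → %r3
  imm: (w>>0)&0x7f=0x28 → $40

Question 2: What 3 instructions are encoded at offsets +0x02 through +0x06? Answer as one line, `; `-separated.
jsr $-2; sll %r7, %r7; shli $70, %r3

+0x02: df fe ⇒ word 0xdffe (big)
  opcode bits[15:10]=0x37: jsr/J
  imm@[9:0]=0x3fe (s10→-2) ⇒ $-2
+0x04: 0b f0 ⇒ word 0x0bf0 (big)
  opcode bits[15:10]=0x2: sll/RR
  rd@[9:7]=0x7 ⇒ %r7
  rs@[6:4]=0x7 ⇒ %r7
+0x06: 31 c6 ⇒ word 0x31c6 (big)
  opcode bits[15:10]=0xc: shli/RI
  rd@[9:7]=0x3 ⇒ %r3
  imm@[6:0]=0x46 ⇒ $70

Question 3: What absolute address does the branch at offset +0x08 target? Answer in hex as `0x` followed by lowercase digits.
0xc982

@+08  big-endian(6f f8) = 0x6ff8
  op=0x6ff8>>10=0x1b ⇒ jnz (J)
  imm@[9:0]=0x3f8 (s10→-8) ⇒ $-8
  target = base 0xc980 + off 0x08 + 2 + imm -8 = 0xc982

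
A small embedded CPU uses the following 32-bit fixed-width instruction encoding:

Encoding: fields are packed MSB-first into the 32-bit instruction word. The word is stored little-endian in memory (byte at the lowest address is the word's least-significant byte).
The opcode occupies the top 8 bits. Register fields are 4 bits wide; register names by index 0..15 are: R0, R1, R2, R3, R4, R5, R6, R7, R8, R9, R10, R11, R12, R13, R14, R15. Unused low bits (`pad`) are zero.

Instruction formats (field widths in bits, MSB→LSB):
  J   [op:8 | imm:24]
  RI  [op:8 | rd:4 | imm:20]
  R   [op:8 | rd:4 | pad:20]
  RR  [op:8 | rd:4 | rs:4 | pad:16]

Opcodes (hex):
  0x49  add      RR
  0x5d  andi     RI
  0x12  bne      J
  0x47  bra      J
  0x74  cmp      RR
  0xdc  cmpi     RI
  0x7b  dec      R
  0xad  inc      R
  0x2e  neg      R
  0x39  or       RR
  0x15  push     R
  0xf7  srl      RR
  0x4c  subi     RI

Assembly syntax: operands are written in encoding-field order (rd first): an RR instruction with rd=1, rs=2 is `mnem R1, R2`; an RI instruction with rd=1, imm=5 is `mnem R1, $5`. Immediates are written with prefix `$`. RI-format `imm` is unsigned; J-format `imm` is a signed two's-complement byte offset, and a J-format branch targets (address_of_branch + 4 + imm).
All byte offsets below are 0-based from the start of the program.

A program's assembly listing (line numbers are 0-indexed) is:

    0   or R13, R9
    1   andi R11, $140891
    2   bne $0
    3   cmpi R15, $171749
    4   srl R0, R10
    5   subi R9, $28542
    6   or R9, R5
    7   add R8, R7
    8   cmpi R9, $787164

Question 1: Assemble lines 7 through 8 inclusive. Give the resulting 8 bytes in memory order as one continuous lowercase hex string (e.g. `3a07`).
line 7 (add): pack op=0x49:8|rd=8:4|rs=7:4|pad=0:16 = 0x49870000; little→ 00 00 87 49
line 8 (cmpi): pack op=0xdc:8|rd=9:4|imm=787164:20 = 0xdc9c02dc; little→ dc 02 9c dc

00008749dc029cdc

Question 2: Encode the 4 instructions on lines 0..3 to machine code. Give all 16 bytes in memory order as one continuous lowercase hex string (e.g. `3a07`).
0000d9395b26b25d00000012e59ef2dc

L0: or op=0x39:8|rd=13:4|rs=9:4|pad=0:16 ⇒ 0x39d90000 ⇒ little 00 00 d9 39
L1: andi op=0x5d:8|rd=11:4|imm=140891:20 ⇒ 0x5db2265b ⇒ little 5b 26 b2 5d
L2: bne op=0x12:8|imm=0:24 ⇒ 0x12000000 ⇒ little 00 00 00 12
L3: cmpi op=0xdc:8|rd=15:4|imm=171749:20 ⇒ 0xdcf29ee5 ⇒ little e5 9e f2 dc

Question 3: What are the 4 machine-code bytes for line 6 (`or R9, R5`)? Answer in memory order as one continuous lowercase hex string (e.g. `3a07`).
00009539

line 6 (or): pack op=0x39:8|rd=9:4|rs=5:4|pad=0:16 = 0x39950000; little→ 00 00 95 39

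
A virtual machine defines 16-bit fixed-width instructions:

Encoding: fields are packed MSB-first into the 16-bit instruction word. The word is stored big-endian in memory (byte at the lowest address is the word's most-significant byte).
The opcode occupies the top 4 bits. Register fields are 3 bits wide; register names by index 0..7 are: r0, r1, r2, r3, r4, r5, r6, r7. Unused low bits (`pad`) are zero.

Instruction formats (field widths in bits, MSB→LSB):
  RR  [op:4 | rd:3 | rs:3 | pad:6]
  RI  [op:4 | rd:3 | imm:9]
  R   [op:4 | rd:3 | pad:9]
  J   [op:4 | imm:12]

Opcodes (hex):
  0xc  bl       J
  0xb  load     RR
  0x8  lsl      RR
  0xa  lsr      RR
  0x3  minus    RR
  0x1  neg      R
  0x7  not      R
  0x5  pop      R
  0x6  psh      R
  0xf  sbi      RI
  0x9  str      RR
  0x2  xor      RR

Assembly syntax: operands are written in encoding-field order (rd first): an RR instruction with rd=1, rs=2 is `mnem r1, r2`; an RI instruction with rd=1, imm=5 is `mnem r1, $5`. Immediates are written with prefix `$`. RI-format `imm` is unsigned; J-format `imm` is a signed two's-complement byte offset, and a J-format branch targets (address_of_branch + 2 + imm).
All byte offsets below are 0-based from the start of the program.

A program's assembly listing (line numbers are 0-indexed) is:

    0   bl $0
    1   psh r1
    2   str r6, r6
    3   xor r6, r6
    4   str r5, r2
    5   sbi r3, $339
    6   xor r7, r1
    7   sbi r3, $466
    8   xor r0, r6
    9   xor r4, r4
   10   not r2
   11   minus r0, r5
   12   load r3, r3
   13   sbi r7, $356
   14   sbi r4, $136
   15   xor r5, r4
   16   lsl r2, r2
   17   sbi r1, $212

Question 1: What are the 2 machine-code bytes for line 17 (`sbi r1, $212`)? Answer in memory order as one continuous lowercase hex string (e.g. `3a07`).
f2d4

L17: sbi op=0xf:4|rd=1:3|imm=212:9 ⇒ 0xf2d4 ⇒ big f2 d4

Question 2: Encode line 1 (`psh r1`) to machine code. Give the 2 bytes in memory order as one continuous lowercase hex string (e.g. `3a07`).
6200

L1: psh op=0x6:4|rd=1:3|pad=0:9 ⇒ 0x6200 ⇒ big 62 00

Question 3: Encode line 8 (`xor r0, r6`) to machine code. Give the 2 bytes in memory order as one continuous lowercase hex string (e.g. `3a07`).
2180

L8: xor op=0x2:4|rd=0:3|rs=6:3|pad=0:6 ⇒ 0x2180 ⇒ big 21 80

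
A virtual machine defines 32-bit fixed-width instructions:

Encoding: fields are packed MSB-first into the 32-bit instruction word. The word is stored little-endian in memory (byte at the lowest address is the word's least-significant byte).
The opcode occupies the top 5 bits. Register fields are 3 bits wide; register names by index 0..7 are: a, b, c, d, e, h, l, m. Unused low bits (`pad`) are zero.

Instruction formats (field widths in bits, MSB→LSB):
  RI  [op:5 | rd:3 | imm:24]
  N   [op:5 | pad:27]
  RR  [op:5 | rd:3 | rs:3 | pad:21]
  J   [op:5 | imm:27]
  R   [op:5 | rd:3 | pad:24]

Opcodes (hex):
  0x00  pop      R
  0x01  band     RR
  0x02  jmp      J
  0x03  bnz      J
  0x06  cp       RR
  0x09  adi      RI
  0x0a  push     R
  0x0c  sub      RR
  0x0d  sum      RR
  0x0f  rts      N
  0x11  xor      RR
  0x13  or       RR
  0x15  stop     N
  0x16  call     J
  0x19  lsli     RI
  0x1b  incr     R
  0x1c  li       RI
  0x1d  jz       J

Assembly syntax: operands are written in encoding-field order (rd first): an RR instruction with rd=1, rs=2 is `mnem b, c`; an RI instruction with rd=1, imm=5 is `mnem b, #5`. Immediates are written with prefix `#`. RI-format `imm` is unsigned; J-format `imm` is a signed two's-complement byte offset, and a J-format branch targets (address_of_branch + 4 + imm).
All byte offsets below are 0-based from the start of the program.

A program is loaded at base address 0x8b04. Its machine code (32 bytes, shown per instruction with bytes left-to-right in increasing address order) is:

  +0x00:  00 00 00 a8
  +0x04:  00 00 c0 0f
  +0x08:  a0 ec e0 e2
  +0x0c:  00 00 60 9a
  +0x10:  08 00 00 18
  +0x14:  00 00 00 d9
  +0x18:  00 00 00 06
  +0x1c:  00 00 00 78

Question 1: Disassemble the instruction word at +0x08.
+0x08: a0 ec e0 e2 ⇒ word 0xe2e0eca0 (little)
  op=0xe2e0eca0>>27=0x1c ⇒ li (RI)
  [26:24] rd=2 = c
  [23:0] imm=14740640 = #14740640

li c, #14740640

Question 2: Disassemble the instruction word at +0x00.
stop

off 0x00: read 00 00 00 a8 as little → 0xa8000000
  op=0xa8000000>>27=0x15 ⇒ stop (N)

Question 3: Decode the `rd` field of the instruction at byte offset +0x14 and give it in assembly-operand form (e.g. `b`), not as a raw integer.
b

off 0x14: read 00 00 00 d9 as little → 0xd9000000
  op=0xd9000000>>27=0x1b ⇒ incr (R)
  [26:24] rd=1 = b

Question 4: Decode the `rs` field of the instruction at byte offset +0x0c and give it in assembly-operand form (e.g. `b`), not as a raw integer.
d

@+0c  little-endian(00 00 60 9a) = 0x9a600000
  op=0x9a600000>>27=0x13 ⇒ or (RR)
  rd: (w>>24)&0x7=0x2 → c
  rs: (w>>21)&0x7=0x3 → d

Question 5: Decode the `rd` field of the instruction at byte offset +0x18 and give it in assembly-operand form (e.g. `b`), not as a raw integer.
l

@+18  little-endian(00 00 00 06) = 0x06000000
  opcode bits[31:27]=0x0: pop/R
  rd@[26:24]=0x6 ⇒ l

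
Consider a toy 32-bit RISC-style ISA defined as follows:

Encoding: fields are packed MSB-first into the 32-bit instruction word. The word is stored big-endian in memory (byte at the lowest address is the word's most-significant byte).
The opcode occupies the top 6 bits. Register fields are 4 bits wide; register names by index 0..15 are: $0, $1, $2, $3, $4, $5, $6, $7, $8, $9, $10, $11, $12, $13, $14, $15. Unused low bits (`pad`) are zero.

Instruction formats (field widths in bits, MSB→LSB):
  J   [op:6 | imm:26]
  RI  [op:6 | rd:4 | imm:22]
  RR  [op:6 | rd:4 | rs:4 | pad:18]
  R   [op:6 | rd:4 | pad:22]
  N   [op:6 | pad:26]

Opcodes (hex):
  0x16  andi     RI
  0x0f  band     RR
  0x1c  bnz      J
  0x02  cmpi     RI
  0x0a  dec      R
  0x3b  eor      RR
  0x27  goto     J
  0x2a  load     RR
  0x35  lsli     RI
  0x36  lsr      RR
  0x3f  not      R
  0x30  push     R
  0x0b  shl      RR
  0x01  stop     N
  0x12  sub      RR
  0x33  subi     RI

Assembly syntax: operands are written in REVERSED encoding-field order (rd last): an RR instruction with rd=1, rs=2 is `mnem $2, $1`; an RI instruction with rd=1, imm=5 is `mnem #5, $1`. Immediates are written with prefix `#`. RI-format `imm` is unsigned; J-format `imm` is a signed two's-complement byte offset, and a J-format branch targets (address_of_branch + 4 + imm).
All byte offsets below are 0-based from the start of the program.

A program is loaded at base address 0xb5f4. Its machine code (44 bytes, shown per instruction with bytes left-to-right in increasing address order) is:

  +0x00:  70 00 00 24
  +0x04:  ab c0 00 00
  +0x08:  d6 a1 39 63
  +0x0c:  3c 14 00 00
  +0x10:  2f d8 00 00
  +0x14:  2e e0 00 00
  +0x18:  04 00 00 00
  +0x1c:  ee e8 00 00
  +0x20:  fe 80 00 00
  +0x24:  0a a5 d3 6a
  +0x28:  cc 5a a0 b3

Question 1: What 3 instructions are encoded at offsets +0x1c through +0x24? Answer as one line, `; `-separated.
eor $10, $11; not $10; cmpi #2478954, $10

[1c] ee e8 00 00 → 0xeee80000
  top 6b → 0x3b → eor [RR]
  rd@[25:22]=0xb ⇒ $11
  rs@[21:18]=0xa ⇒ $10
[20] fe 80 00 00 → 0xfe800000
  top 6b → 0x3f → not [R]
  rd@[25:22]=0xa ⇒ $10
[24] 0a a5 d3 6a → 0x0aa5d36a
  top 6b → 0x2 → cmpi [RI]
  rd@[25:22]=0xa ⇒ $10
  imm@[21:0]=0x25d36a ⇒ #2478954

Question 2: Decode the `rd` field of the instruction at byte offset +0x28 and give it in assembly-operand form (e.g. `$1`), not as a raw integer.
$1

off 0x28: read cc 5a a0 b3 as big → 0xcc5aa0b3
  top 6b → 0x33 → subi [RI]
  rd: (w>>22)&0xf=0x1 → $1
  imm: (w>>0)&0x3fffff=0x1aa0b3 → #1745075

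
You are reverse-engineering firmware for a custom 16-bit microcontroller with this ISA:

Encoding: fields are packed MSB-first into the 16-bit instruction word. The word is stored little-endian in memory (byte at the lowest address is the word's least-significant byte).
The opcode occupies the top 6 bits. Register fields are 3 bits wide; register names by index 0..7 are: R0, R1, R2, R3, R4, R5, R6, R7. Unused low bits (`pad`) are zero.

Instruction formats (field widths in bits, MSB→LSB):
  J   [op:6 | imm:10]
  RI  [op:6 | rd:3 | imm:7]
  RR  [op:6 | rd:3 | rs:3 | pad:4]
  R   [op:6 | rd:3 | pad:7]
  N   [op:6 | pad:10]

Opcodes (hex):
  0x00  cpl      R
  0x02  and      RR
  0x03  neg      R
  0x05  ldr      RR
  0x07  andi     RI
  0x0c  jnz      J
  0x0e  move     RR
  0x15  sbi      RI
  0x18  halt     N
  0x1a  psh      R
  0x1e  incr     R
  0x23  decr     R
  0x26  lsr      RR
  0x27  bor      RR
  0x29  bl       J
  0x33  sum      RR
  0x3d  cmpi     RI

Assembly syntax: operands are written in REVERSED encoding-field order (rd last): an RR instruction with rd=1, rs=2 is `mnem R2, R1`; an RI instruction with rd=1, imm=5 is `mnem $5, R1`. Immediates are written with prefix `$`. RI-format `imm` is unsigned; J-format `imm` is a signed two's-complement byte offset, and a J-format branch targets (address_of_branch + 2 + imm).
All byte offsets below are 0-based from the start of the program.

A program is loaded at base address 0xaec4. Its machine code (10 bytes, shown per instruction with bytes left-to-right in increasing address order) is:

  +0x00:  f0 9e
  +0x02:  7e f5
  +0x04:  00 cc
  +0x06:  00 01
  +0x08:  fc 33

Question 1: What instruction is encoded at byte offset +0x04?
sum R0, R0

+0x04: 00 cc ⇒ word 0xcc00 (little)
  opcode bits[15:10]=0x33: sum/RR
  rd: (w>>7)&0x7=0x0 → R0
  rs: (w>>4)&0x7=0x0 → R0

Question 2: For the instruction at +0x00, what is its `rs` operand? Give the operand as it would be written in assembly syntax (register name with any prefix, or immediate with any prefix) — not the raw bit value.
+0x00: f0 9e ⇒ word 0x9ef0 (little)
  op=0x9ef0>>10=0x27 ⇒ bor (RR)
  rd@[9:7]=0x5 ⇒ R5
  rs@[6:4]=0x7 ⇒ R7

R7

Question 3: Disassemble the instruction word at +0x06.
cpl R2

off 0x06: read 00 01 as little → 0x0100
  op=0x0100>>10=0x0 ⇒ cpl (R)
  rd: (w>>7)&0x7=0x2 → R2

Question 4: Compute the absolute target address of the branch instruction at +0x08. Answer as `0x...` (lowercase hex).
+0x08: fc 33 ⇒ word 0x33fc (little)
  op=0x33fc>>10=0xc ⇒ jnz (J)
  imm@[9:0]=0x3fc (s10→-4) ⇒ $-4
  target = base 0xaec4 + off 0x08 + 2 + imm -4 = 0xaeca

0xaeca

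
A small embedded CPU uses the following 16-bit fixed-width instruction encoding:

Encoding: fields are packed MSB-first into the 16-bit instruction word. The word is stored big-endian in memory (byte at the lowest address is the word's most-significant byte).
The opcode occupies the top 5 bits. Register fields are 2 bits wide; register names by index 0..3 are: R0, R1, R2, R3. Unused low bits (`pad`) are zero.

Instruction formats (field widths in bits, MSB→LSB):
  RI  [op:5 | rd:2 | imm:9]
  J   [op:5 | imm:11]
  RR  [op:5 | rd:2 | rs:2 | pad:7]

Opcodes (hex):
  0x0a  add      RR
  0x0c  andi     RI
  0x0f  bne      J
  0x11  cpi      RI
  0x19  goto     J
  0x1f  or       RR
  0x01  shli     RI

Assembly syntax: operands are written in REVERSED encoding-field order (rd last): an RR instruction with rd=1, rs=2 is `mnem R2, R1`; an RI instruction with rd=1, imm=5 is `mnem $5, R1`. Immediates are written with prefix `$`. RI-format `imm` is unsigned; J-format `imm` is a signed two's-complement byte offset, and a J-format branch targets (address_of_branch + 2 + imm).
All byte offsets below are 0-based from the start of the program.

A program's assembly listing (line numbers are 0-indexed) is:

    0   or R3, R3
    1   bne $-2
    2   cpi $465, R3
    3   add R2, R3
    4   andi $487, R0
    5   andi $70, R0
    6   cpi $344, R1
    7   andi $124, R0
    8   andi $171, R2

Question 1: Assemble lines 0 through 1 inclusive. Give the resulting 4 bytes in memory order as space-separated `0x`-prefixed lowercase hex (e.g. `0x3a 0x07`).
0xff 0x80 0x7f 0xfe

0. or fields op=0x1f:5|rd=3:2|rs=3:2|pad=0:7 → word ff80h → ff 80
1. bne fields op=0xf:5|imm=-2:11 → word 7ffeh → 7f fe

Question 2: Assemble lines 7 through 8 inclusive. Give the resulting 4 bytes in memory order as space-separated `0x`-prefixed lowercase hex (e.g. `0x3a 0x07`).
7. andi fields op=0xc:5|rd=0:2|imm=124:9 → word 607ch → 60 7c
8. andi fields op=0xc:5|rd=2:2|imm=171:9 → word 64abh → 64 ab

0x60 0x7c 0x64 0xab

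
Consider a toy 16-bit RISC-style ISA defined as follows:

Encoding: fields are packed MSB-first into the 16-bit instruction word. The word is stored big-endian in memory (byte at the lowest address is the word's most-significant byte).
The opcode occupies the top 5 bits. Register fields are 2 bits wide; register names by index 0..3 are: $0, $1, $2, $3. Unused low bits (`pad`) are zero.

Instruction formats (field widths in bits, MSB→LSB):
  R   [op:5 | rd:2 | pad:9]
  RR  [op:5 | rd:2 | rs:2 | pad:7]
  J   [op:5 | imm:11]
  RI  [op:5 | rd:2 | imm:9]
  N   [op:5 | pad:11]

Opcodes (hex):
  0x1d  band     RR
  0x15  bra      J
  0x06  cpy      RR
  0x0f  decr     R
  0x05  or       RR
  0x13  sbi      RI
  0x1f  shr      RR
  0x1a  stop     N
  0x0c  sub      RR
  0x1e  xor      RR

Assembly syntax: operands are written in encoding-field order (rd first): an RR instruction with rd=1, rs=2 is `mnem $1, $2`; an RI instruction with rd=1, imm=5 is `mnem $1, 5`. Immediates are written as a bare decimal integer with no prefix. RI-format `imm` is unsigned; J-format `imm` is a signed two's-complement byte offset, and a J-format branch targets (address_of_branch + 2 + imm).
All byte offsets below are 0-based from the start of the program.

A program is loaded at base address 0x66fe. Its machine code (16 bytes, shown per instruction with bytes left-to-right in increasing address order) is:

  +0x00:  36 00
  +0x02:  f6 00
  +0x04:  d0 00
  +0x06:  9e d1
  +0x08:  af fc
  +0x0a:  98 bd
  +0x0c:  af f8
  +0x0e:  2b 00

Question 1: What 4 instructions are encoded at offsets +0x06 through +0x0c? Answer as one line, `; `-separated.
sbi $3, 209; bra -4; sbi $0, 189; bra -8

+0x06: 9e d1 ⇒ word 0x9ed1 (big)
  op=0x9ed1>>11=0x13 ⇒ sbi (RI)
  [10:9] rd=3 = $3
  [8:0] imm=209 = 209
+0x08: af fc ⇒ word 0xaffc (big)
  op=0xaffc>>11=0x15 ⇒ bra (J)
  [10:0] imm=2044 (s11→-4) = -4
+0x0a: 98 bd ⇒ word 0x98bd (big)
  op=0x98bd>>11=0x13 ⇒ sbi (RI)
  [10:9] rd=0 = $0
  [8:0] imm=189 = 189
+0x0c: af f8 ⇒ word 0xaff8 (big)
  op=0xaff8>>11=0x15 ⇒ bra (J)
  [10:0] imm=2040 (s11→-8) = -8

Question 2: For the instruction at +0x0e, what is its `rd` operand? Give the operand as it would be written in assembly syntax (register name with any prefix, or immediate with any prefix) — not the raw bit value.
$1

[0e] 2b 00 → 0x2b00
  top 5b → 0x5 → or [RR]
  rd: (w>>9)&0x3=0x1 → $1
  rs: (w>>7)&0x3=0x2 → $2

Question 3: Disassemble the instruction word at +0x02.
xor $3, $0

off 0x02: read f6 00 as big → 0xf600
  top 5b → 0x1e → xor [RR]
  [10:9] rd=3 = $3
  [8:7] rs=0 = $0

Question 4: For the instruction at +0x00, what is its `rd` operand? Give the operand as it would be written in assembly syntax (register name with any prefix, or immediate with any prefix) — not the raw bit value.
$3

off 0x00: read 36 00 as big → 0x3600
  op=0x3600>>11=0x6 ⇒ cpy (RR)
  [10:9] rd=3 = $3
  [8:7] rs=0 = $0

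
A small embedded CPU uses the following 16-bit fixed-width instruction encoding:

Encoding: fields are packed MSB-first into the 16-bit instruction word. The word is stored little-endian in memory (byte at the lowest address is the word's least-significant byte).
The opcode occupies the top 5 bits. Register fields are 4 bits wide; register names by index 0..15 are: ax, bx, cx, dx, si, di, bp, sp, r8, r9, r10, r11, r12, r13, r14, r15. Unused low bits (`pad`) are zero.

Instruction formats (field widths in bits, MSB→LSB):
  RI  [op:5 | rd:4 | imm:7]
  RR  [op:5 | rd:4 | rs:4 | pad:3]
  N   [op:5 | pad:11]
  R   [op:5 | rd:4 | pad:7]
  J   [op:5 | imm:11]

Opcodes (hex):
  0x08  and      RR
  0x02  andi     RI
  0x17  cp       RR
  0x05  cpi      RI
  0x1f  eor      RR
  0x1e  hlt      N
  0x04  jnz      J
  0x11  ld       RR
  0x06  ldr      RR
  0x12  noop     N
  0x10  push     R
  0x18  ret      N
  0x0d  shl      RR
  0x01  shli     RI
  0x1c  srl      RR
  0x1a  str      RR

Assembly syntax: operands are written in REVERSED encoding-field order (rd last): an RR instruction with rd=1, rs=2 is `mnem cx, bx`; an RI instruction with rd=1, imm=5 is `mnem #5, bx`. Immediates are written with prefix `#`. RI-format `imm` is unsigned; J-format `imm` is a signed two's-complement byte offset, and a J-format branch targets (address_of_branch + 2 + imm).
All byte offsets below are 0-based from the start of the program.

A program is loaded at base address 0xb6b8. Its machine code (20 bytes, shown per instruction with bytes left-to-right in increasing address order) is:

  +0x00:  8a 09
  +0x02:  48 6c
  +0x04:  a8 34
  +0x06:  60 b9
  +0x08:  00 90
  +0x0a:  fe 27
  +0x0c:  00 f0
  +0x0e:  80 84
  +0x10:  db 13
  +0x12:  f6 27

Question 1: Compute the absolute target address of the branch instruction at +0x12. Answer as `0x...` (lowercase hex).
[12] f6 27 → 0x27f6
  opcode bits[15:11]=0x4: jnz/J
  [10:0] imm=2038 (s11→-10) = #-10
  target = base 0xb6b8 + off 0x12 + 2 + imm -10 = 0xb6c2

0xb6c2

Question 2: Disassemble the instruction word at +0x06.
[06] 60 b9 → 0xb960
  opcode bits[15:11]=0x17: cp/RR
  [10:7] rd=2 = cx
  [6:3] rs=12 = r12

cp r12, cx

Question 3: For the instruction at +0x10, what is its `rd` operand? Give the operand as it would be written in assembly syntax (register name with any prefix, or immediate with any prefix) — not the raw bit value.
@+10  little-endian(db 13) = 0x13db
  opcode bits[15:11]=0x2: andi/RI
  rd: (w>>7)&0xf=0x7 → sp
  imm: (w>>0)&0x7f=0x5b → #91

sp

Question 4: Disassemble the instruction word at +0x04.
ldr di, r9

+0x04: a8 34 ⇒ word 0x34a8 (little)
  op=0x34a8>>11=0x6 ⇒ ldr (RR)
  [10:7] rd=9 = r9
  [6:3] rs=5 = di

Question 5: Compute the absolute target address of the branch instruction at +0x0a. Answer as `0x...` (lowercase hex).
@+0a  little-endian(fe 27) = 0x27fe
  opcode bits[15:11]=0x4: jnz/J
  [10:0] imm=2046 (s11→-2) = #-2
  target = base 0xb6b8 + off 0x0a + 2 + imm -2 = 0xb6c2

0xb6c2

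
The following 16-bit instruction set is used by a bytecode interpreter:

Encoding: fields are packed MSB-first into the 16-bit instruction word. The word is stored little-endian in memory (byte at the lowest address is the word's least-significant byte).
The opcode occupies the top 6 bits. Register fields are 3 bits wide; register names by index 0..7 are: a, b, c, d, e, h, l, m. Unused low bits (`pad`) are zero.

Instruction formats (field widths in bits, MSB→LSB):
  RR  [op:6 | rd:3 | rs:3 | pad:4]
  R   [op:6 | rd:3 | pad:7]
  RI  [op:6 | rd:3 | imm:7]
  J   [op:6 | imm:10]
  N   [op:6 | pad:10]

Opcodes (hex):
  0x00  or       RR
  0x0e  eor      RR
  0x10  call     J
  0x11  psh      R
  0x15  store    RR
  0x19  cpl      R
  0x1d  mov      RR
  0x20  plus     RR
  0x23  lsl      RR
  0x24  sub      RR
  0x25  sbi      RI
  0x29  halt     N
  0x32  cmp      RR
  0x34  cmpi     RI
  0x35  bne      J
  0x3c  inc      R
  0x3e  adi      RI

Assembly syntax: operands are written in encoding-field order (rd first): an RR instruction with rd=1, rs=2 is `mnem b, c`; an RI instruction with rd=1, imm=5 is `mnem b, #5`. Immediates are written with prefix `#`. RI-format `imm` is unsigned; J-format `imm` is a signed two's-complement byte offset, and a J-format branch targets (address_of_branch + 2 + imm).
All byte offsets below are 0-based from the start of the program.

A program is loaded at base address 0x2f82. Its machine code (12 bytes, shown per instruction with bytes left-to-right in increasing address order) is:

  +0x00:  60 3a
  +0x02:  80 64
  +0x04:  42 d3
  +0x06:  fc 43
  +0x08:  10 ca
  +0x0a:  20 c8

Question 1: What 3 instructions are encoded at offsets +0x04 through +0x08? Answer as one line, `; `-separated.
@+04  little-endian(42 d3) = 0xd342
  opcode bits[15:10]=0x34: cmpi/RI
  rd@[9:7]=0x6 ⇒ l
  imm@[6:0]=0x42 ⇒ #66
@+06  little-endian(fc 43) = 0x43fc
  opcode bits[15:10]=0x10: call/J
  imm@[9:0]=0x3fc (s10→-4) ⇒ #-4
@+08  little-endian(10 ca) = 0xca10
  opcode bits[15:10]=0x32: cmp/RR
  rd@[9:7]=0x4 ⇒ e
  rs@[6:4]=0x1 ⇒ b

cmpi l, #66; call #-4; cmp e, b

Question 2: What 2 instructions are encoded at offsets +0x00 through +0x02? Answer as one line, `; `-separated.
eor e, l; cpl b

[00] 60 3a → 0x3a60
  top 6b → 0xe → eor [RR]
  rd: (w>>7)&0x7=0x4 → e
  rs: (w>>4)&0x7=0x6 → l
[02] 80 64 → 0x6480
  top 6b → 0x19 → cpl [R]
  rd: (w>>7)&0x7=0x1 → b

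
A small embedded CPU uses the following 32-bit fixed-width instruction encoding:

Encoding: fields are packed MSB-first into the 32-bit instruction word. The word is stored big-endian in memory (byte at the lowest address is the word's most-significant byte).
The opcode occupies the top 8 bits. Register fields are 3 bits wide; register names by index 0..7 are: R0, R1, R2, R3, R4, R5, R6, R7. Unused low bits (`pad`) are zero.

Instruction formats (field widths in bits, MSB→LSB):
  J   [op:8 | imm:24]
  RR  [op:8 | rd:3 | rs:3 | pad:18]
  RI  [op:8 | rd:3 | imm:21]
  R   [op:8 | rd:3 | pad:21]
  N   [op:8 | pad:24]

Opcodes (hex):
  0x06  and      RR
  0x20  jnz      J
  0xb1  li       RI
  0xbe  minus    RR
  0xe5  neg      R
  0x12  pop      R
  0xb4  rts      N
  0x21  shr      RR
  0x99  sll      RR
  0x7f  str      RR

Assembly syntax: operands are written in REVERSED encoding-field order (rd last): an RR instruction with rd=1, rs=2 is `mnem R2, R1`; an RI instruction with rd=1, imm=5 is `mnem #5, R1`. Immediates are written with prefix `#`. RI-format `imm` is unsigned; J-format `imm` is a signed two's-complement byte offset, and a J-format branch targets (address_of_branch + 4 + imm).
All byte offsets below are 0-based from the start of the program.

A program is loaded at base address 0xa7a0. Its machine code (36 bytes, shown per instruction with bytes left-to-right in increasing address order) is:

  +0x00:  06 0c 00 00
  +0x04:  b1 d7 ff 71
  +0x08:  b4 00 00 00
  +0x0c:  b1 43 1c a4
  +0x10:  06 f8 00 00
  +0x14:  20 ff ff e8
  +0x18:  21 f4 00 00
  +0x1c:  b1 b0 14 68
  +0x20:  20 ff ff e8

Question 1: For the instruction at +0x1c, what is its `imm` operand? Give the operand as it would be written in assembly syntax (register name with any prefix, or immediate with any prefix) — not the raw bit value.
off 0x1c: read b1 b0 14 68 as big → 0xb1b01468
  top 8b → 0xb1 → li [RI]
  rd@[23:21]=0x5 ⇒ R5
  imm@[20:0]=0x101468 ⇒ #1053800

#1053800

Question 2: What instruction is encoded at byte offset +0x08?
[08] b4 00 00 00 → 0xb4000000
  op=0xb4000000>>24=0xb4 ⇒ rts (N)

rts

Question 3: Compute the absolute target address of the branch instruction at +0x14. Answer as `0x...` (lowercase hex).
[14] 20 ff ff e8 → 0x20ffffe8
  opcode bits[31:24]=0x20: jnz/J
  [23:0] imm=16777192 (s24→-24) = #-24
  target = base 0xa7a0 + off 0x14 + 4 + imm -24 = 0xa7a0

0xa7a0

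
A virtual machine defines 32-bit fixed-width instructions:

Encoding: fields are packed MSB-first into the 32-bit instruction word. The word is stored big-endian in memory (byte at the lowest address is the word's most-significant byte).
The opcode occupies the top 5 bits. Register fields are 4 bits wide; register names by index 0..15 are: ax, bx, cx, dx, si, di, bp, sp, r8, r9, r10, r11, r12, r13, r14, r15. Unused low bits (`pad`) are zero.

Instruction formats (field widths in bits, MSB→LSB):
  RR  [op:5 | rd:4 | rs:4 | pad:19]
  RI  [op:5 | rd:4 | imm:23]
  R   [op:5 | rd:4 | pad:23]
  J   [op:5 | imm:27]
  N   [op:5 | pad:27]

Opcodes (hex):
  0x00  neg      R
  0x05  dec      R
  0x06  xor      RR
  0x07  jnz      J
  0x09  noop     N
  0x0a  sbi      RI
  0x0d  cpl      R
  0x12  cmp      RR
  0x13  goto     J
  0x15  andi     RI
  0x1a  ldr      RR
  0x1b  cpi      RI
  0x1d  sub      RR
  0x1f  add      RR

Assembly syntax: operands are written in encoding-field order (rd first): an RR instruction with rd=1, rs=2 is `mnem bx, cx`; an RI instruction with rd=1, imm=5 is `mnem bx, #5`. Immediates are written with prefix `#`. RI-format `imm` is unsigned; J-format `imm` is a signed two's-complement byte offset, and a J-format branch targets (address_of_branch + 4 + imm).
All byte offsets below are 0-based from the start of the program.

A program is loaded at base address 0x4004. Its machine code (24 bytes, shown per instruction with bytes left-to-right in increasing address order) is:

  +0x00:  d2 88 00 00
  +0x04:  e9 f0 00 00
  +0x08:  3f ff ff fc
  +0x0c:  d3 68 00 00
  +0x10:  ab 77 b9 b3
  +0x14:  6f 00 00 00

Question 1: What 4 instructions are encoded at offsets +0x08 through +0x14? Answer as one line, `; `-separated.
jnz #-4; ldr bp, r13; andi bp, #7846323; cpl r14

@+08  big-endian(3f ff ff fc) = 0x3ffffffc
  opcode bits[31:27]=0x7: jnz/J
  imm: (w>>0)&0x7ffffff=0x7fffffc (s27→-4) → #-4
@+0c  big-endian(d3 68 00 00) = 0xd3680000
  opcode bits[31:27]=0x1a: ldr/RR
  rd: (w>>23)&0xf=0x6 → bp
  rs: (w>>19)&0xf=0xd → r13
@+10  big-endian(ab 77 b9 b3) = 0xab77b9b3
  opcode bits[31:27]=0x15: andi/RI
  rd: (w>>23)&0xf=0x6 → bp
  imm: (w>>0)&0x7fffff=0x77b9b3 → #7846323
@+14  big-endian(6f 00 00 00) = 0x6f000000
  opcode bits[31:27]=0xd: cpl/R
  rd: (w>>23)&0xf=0xe → r14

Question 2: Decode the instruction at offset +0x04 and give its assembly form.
sub dx, r14

@+04  big-endian(e9 f0 00 00) = 0xe9f00000
  top 5b → 0x1d → sub [RR]
  [26:23] rd=3 = dx
  [22:19] rs=14 = r14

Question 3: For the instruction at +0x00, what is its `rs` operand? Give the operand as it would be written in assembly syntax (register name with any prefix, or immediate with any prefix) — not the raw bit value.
bx

+0x00: d2 88 00 00 ⇒ word 0xd2880000 (big)
  op=0xd2880000>>27=0x1a ⇒ ldr (RR)
  rd@[26:23]=0x5 ⇒ di
  rs@[22:19]=0x1 ⇒ bx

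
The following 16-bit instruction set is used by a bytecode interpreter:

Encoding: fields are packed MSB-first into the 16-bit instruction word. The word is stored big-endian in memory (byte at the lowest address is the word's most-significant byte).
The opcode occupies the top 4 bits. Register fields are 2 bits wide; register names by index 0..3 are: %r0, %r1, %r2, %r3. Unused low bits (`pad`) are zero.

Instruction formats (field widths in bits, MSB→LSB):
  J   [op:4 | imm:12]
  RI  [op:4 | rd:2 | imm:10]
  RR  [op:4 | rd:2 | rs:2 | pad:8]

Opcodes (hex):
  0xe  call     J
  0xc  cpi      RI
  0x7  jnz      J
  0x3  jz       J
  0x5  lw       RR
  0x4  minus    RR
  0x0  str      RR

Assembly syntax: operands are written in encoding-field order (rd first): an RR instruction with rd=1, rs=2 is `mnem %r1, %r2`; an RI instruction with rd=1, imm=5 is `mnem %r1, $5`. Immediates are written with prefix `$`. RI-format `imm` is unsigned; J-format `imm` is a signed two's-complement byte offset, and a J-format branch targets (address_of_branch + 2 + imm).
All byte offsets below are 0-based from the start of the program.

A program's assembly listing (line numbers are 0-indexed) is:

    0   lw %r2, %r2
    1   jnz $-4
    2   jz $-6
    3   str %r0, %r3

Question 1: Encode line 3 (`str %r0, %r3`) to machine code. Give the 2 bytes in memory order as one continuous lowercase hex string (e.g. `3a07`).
L3: str op=0x0:4|rd=0:2|rs=3:2|pad=0:8 ⇒ 0x0300 ⇒ big 03 00

0300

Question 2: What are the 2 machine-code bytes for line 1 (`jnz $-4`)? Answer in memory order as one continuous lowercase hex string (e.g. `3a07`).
7ffc

L1: jnz op=0x7:4|imm=-4:12 ⇒ 0x7ffc ⇒ big 7f fc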